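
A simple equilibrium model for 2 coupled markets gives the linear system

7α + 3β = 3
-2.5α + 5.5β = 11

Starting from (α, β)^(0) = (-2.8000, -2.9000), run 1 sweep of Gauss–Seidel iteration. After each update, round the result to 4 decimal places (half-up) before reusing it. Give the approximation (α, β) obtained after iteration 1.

Iteration 1:
  α = (3 - (3)·-2.9000) / (7) = 1.6714
  β = (11 - (-2.5)·1.6714) / (5.5) = 2.7597

(1.6714, 2.7597)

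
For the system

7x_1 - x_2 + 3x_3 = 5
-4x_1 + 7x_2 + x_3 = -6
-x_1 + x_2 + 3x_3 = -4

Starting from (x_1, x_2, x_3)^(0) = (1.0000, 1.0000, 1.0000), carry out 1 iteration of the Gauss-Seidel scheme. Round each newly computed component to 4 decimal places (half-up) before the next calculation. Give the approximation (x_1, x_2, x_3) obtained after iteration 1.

(0.4286, -0.7551, -0.9388)

Iteration 1:
  x_1 = (5 - (-1)·1.0000 - (3)·1.0000) / (7) = 0.4286
  x_2 = (-6 - (-4)·0.4286 - (1)·1.0000) / (7) = -0.7551
  x_3 = (-4 - (-1)·0.4286 - (1)·-0.7551) / (3) = -0.9388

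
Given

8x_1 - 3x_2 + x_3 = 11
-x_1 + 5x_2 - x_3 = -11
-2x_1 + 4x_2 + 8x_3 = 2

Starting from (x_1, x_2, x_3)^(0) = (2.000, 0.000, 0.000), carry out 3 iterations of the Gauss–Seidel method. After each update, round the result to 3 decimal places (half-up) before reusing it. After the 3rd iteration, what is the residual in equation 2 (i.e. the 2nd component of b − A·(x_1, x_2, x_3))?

0.043

Iteration 1:
  x_1 = (11 - (-3)·0.000 - (1)·0.000) / (8) = 1.375
  x_2 = (-11 - (-1)·1.375 - (-1)·0.000) / (5) = -1.925
  x_3 = (2 - (-2)·1.375 - (4)·-1.925) / (8) = 1.556
Iteration 2:
  x_1 = (11 - (-3)·-1.925 - (1)·1.556) / (8) = 0.459
  x_2 = (-11 - (-1)·0.459 - (-1)·1.556) / (5) = -1.797
  x_3 = (2 - (-2)·0.459 - (4)·-1.797) / (8) = 1.263
Iteration 3:
  x_1 = (11 - (-3)·-1.797 - (1)·1.263) / (8) = 0.543
  x_2 = (-11 - (-1)·0.543 - (-1)·1.263) / (5) = -1.839
  x_3 = (2 - (-2)·0.543 - (4)·-1.839) / (8) = 1.305
Residual b − A·x = (-0.166, 0.043, 0.002)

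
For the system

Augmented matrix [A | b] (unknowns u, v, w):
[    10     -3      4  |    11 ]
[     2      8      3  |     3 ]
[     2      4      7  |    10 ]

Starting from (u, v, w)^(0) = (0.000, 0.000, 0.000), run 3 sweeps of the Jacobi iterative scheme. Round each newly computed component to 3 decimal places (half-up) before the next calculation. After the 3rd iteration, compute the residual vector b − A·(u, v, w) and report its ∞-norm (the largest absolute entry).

Iteration 1:
  u = (11 - (-3)·0.000 - (4)·0.000) / (10) = 1.100
  v = (3 - (2)·0.000 - (3)·0.000) / (8) = 0.375
  w = (10 - (2)·0.000 - (4)·0.000) / (7) = 1.429
Iteration 2:
  u = (11 - (-3)·0.375 - (4)·1.429) / (10) = 0.641
  v = (3 - (2)·1.100 - (3)·1.429) / (8) = -0.436
  w = (10 - (2)·1.100 - (4)·0.375) / (7) = 0.900
Iteration 3:
  u = (11 - (-3)·-0.436 - (4)·0.900) / (10) = 0.609
  v = (3 - (2)·0.641 - (3)·0.900) / (8) = -0.123
  w = (10 - (2)·0.641 - (4)·-0.436) / (7) = 1.495
Residual b − A·x = (-1.439, -1.719, -1.191); ∞-norm = 1.719

1.719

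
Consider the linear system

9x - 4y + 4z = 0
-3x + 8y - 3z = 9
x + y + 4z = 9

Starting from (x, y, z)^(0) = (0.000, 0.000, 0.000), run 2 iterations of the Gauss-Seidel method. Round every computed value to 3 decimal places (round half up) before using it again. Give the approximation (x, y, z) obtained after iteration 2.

Iteration 1:
  x = (0 - (-4)·0.000 - (4)·0.000) / (9) = 0.000
  y = (9 - (-3)·0.000 - (-3)·0.000) / (8) = 1.125
  z = (9 - (1)·0.000 - (1)·1.125) / (4) = 1.969
Iteration 2:
  x = (0 - (-4)·1.125 - (4)·1.969) / (9) = -0.375
  y = (9 - (-3)·-0.375 - (-3)·1.969) / (8) = 1.723
  z = (9 - (1)·-0.375 - (1)·1.723) / (4) = 1.913

(-0.375, 1.723, 1.913)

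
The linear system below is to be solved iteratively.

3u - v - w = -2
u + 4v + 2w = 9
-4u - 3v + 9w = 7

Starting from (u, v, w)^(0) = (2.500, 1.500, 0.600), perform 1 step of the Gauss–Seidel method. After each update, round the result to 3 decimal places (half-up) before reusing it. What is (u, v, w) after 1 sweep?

Iteration 1:
  u = (-2 - (-1)·1.500 - (-1)·0.600) / (3) = 0.033
  v = (9 - (1)·0.033 - (2)·0.600) / (4) = 1.942
  w = (7 - (-4)·0.033 - (-3)·1.942) / (9) = 1.440

(0.033, 1.942, 1.440)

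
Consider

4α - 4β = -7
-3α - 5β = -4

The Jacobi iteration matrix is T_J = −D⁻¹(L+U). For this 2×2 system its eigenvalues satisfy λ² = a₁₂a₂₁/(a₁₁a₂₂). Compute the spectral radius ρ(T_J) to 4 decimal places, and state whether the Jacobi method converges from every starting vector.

a₁₂a₂₁/(a₁₁a₂₂) = (-4)·(-3) / ((4)·(-5)) = -0.600000
ρ = √|-0.600000| = √0.600000 = 0.7746
ρ < 1, so Jacobi converges

0.7746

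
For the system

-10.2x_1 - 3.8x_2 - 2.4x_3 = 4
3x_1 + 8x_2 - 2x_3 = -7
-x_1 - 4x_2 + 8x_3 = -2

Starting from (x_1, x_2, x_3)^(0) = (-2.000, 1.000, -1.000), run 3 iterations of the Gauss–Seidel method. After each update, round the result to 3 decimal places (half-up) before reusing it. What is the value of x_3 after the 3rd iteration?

-0.800

Iteration 1:
  x_1 = (4 - (-3.8)·1.000 - (-2.4)·-1.000) / (-10.2) = -0.529
  x_2 = (-7 - (3)·-0.529 - (-2)·-1.000) / (8) = -0.927
  x_3 = (-2 - (-1)·-0.529 - (-4)·-0.927) / (8) = -0.780
Iteration 2:
  x_1 = (4 - (-3.8)·-0.927 - (-2.4)·-0.780) / (-10.2) = 0.137
  x_2 = (-7 - (3)·0.137 - (-2)·-0.780) / (8) = -1.121
  x_3 = (-2 - (-1)·0.137 - (-4)·-1.121) / (8) = -0.793
Iteration 3:
  x_1 = (4 - (-3.8)·-1.121 - (-2.4)·-0.793) / (-10.2) = 0.212
  x_2 = (-7 - (3)·0.212 - (-2)·-0.793) / (8) = -1.153
  x_3 = (-2 - (-1)·0.212 - (-4)·-1.153) / (8) = -0.800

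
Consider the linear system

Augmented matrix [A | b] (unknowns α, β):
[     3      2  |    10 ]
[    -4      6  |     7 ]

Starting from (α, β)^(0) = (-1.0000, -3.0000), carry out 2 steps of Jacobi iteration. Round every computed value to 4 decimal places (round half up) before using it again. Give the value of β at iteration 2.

Iteration 1:
  α = (10 - (2)·-3.0000) / (3) = 5.3333
  β = (7 - (-4)·-1.0000) / (6) = 0.5000
Iteration 2:
  α = (10 - (2)·0.5000) / (3) = 3.0000
  β = (7 - (-4)·5.3333) / (6) = 4.7222

4.7222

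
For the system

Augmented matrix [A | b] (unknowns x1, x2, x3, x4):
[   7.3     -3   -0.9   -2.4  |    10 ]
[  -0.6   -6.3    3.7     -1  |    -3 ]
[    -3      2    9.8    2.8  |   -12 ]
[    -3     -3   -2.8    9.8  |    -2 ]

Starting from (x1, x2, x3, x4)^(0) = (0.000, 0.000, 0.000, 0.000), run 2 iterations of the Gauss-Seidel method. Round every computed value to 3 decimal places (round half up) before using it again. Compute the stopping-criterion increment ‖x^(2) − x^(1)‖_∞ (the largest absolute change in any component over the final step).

0.531

Iteration 1:
  x1 = (10 - (-3)·0.000 - (-0.9)·0.000 - (-2.4)·0.000) / (7.3) = 1.370
  x2 = (-3 - (-0.6)·1.370 - (3.7)·0.000 - (-1)·0.000) / (-6.3) = 0.346
  x3 = (-12 - (-3)·1.370 - (2)·0.346 - (2.8)·0.000) / (9.8) = -0.876
  x4 = (-2 - (-3)·1.370 - (-3)·0.346 - (-2.8)·-0.876) / (9.8) = 0.071
Iteration 2:
  x1 = (10 - (-3)·0.346 - (-0.9)·-0.876 - (-2.4)·0.071) / (7.3) = 1.427
  x2 = (-3 - (-0.6)·1.427 - (3.7)·-0.876 - (-1)·0.071) / (-6.3) = -0.185
  x3 = (-12 - (-3)·1.427 - (2)·-0.185 - (2.8)·0.071) / (9.8) = -0.770
  x4 = (-2 - (-3)·1.427 - (-3)·-0.185 - (-2.8)·-0.770) / (9.8) = -0.044
Change: (0.057, -0.531, 0.106, -0.115) → max |·| = 0.531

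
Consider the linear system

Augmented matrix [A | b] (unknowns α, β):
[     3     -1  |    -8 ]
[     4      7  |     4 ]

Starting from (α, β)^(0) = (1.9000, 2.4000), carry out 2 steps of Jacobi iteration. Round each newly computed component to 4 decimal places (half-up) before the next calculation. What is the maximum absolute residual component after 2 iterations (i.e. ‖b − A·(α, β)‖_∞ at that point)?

3.8857

Iteration 1:
  α = (-8 - (-1)·2.4000) / (3) = -1.8667
  β = (4 - (4)·1.9000) / (7) = -0.5143
Iteration 2:
  α = (-8 - (-1)·-0.5143) / (3) = -2.8381
  β = (4 - (4)·-1.8667) / (7) = 1.6381
Residual b − A·x = (2.1524, 3.8857); ∞-norm = 3.8857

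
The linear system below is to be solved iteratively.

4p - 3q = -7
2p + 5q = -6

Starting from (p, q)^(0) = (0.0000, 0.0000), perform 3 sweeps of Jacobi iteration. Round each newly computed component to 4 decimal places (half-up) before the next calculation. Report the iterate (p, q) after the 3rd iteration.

Iteration 1:
  p = (-7 - (-3)·0.0000) / (4) = -1.7500
  q = (-6 - (2)·0.0000) / (5) = -1.2000
Iteration 2:
  p = (-7 - (-3)·-1.2000) / (4) = -2.6500
  q = (-6 - (2)·-1.7500) / (5) = -0.5000
Iteration 3:
  p = (-7 - (-3)·-0.5000) / (4) = -2.1250
  q = (-6 - (2)·-2.6500) / (5) = -0.1400

(-2.1250, -0.1400)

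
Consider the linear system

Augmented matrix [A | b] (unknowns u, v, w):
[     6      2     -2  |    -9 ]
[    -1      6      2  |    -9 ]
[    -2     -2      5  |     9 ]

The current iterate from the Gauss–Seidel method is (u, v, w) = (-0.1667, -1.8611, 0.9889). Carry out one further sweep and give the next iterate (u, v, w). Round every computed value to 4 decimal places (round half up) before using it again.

One sweep:
  u = (-9 - (2)·-1.8611 - (-2)·0.9889) / (6) = -0.5500
  v = (-9 - (-1)·-0.5500 - (2)·0.9889) / (6) = -1.9213
  w = (9 - (-2)·-0.5500 - (-2)·-1.9213) / (5) = 0.8115

(-0.5500, -1.9213, 0.8115)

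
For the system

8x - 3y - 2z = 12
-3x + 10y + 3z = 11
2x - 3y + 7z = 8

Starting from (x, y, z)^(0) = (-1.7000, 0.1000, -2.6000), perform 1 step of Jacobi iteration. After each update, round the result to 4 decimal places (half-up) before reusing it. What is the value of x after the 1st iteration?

Iteration 1:
  x = (12 - (-3)·0.1000 - (-2)·-2.6000) / (8) = 0.8875
  y = (11 - (-3)·-1.7000 - (3)·-2.6000) / (10) = 1.3700
  z = (8 - (2)·-1.7000 - (-3)·0.1000) / (7) = 1.6714

0.8875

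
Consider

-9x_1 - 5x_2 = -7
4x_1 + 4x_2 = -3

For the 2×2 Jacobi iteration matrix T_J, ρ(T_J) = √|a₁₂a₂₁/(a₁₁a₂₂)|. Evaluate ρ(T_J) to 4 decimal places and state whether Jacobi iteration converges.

a₁₂a₂₁/(a₁₁a₂₂) = (-5)·(4) / ((-9)·(4)) = 0.555556
ρ = √|0.555556| = √0.555556 = 0.7454
ρ < 1, so Jacobi converges

0.7454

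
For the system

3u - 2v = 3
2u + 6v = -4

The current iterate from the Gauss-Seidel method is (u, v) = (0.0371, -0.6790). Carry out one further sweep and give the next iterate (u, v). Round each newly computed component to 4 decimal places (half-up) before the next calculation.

(0.5473, -0.8491)

One sweep:
  u = (3 - (-2)·-0.6790) / (3) = 0.5473
  v = (-4 - (2)·0.5473) / (6) = -0.8491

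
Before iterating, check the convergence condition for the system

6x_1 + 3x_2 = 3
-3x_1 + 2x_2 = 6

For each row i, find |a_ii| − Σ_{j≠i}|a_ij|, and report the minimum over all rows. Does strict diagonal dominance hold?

row 1: |6| − (3) = 3
row 2: |2| − (3) = -1
minimum over rows = -1 → not strictly diagonally dominant

-1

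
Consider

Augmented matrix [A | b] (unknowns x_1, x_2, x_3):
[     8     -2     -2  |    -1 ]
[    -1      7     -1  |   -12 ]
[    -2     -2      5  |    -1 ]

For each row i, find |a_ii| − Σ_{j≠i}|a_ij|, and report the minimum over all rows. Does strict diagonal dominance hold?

1

row 1: |8| − (2+2) = 4
row 2: |7| − (1+1) = 5
row 3: |5| − (2+2) = 1
minimum over rows = 1 → strictly diagonally dominant (convergence guaranteed)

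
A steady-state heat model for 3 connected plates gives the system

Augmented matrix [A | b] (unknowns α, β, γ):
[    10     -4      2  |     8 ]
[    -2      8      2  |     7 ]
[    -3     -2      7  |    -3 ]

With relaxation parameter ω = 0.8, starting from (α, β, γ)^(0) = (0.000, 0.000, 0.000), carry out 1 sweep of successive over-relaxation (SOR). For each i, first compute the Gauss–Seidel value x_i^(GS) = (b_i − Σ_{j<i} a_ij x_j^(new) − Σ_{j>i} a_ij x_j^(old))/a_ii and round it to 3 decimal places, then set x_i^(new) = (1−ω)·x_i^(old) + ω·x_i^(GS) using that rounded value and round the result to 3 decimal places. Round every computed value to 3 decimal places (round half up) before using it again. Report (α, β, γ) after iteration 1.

(0.640, 0.828, 0.066)

Iteration 1:
  α: GS value = (8 - (-4)·0.000 - (2)·0.000) / (10) = 0.800;  α ← (1−ω)·0.000 + ω·0.800 = 0.640
  β: GS value = (7 - (-2)·0.640 - (2)·0.000) / (8) = 1.035;  β ← (1−ω)·0.000 + ω·1.035 = 0.828
  γ: GS value = (-3 - (-3)·0.640 - (-2)·0.828) / (7) = 0.082;  γ ← (1−ω)·0.000 + ω·0.082 = 0.066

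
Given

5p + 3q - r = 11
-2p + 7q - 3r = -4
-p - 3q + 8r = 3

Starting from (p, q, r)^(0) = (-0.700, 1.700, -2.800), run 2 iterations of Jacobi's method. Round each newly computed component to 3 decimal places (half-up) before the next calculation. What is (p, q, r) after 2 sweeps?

(3.568, 0.002, -0.287)

Iteration 1:
  p = (11 - (3)·1.700 - (-1)·-2.800) / (5) = 0.620
  q = (-4 - (-2)·-0.700 - (-3)·-2.800) / (7) = -1.971
  r = (3 - (-1)·-0.700 - (-3)·1.700) / (8) = 0.925
Iteration 2:
  p = (11 - (3)·-1.971 - (-1)·0.925) / (5) = 3.568
  q = (-4 - (-2)·0.620 - (-3)·0.925) / (7) = 0.002
  r = (3 - (-1)·0.620 - (-3)·-1.971) / (8) = -0.287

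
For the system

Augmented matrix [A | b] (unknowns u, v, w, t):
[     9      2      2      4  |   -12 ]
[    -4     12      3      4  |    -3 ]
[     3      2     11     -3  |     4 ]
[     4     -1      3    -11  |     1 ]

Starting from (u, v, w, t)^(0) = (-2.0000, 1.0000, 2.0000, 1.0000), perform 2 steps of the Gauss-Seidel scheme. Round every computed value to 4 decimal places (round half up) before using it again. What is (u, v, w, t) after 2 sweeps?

(-1.1188, -0.9157, 0.7377, -0.2133)

Iteration 1:
  u = (-12 - (2)·1.0000 - (2)·2.0000 - (4)·1.0000) / (9) = -2.4444
  v = (-3 - (-4)·-2.4444 - (3)·2.0000 - (4)·1.0000) / (12) = -1.8981
  w = (4 - (3)·-2.4444 - (2)·-1.8981 - (-3)·1.0000) / (11) = 1.6481
  t = (1 - (4)·-2.4444 - (-1)·-1.8981 - (3)·1.6481) / (-11) = -0.3577
Iteration 2:
  u = (-12 - (2)·-1.8981 - (2)·1.6481 - (4)·-0.3577) / (9) = -1.1188
  v = (-3 - (-4)·-1.1188 - (3)·1.6481 - (4)·-0.3577) / (12) = -0.9157
  w = (4 - (3)·-1.1188 - (2)·-0.9157 - (-3)·-0.3577) / (11) = 0.7377
  t = (1 - (4)·-1.1188 - (-1)·-0.9157 - (3)·0.7377) / (-11) = -0.2133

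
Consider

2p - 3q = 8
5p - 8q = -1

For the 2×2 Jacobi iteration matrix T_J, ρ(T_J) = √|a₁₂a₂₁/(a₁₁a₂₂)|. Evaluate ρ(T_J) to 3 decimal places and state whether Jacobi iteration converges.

0.968

a₁₂a₂₁/(a₁₁a₂₂) = (-3)·(5) / ((2)·(-8)) = 0.937500
ρ = √|0.937500| = √0.937500 = 0.968
ρ < 1, so Jacobi converges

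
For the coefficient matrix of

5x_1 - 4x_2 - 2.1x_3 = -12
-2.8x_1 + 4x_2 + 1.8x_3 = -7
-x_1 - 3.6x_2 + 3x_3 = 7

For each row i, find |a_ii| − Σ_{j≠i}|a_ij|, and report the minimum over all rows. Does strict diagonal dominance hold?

row 1: |5| − (4+2.1) = -1.1
row 2: |4| − (2.8+1.8) = -0.6
row 3: |3| − (1+3.6) = -1.6
minimum over rows = -1.6 → not strictly diagonally dominant

-1.6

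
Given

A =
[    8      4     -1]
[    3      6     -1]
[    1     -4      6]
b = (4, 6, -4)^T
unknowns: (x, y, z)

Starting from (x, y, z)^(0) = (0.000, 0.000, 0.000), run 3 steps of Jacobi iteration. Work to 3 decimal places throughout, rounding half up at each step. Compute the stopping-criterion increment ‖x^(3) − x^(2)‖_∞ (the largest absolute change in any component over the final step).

0.389

Iteration 1:
  x = (4 - (4)·0.000 - (-1)·0.000) / (8) = 0.500
  y = (6 - (3)·0.000 - (-1)·0.000) / (6) = 1.000
  z = (-4 - (1)·0.000 - (-4)·0.000) / (6) = -0.667
Iteration 2:
  x = (4 - (4)·1.000 - (-1)·-0.667) / (8) = -0.083
  y = (6 - (3)·0.500 - (-1)·-0.667) / (6) = 0.639
  z = (-4 - (1)·0.500 - (-4)·1.000) / (6) = -0.083
Iteration 3:
  x = (4 - (4)·0.639 - (-1)·-0.083) / (8) = 0.170
  y = (6 - (3)·-0.083 - (-1)·-0.083) / (6) = 1.028
  z = (-4 - (1)·-0.083 - (-4)·0.639) / (6) = -0.227
Change: (0.253, 0.389, -0.144) → max |·| = 0.389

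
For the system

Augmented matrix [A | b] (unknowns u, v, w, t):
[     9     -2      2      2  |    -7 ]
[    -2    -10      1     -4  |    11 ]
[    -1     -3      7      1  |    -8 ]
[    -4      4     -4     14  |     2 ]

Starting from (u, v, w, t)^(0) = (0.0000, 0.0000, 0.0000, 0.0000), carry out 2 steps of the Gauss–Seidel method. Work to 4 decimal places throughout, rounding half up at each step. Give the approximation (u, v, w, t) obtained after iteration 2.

(-0.5560, -1.0413, -1.6281, -0.1837)

Iteration 1:
  u = (-7 - (-2)·0.0000 - (2)·0.0000 - (2)·0.0000) / (9) = -0.7778
  v = (11 - (-2)·-0.7778 - (1)·0.0000 - (-4)·0.0000) / (-10) = -0.9444
  w = (-8 - (-1)·-0.7778 - (-3)·-0.9444 - (1)·0.0000) / (7) = -1.6587
  t = (2 - (-4)·-0.7778 - (4)·-0.9444 - (-4)·-1.6587) / (14) = -0.2835
Iteration 2:
  u = (-7 - (-2)·-0.9444 - (2)·-1.6587 - (2)·-0.2835) / (9) = -0.5560
  v = (11 - (-2)·-0.5560 - (1)·-1.6587 - (-4)·-0.2835) / (-10) = -1.0413
  w = (-8 - (-1)·-0.5560 - (-3)·-1.0413 - (1)·-0.2835) / (7) = -1.6281
  t = (2 - (-4)·-0.5560 - (4)·-1.0413 - (-4)·-1.6281) / (14) = -0.1837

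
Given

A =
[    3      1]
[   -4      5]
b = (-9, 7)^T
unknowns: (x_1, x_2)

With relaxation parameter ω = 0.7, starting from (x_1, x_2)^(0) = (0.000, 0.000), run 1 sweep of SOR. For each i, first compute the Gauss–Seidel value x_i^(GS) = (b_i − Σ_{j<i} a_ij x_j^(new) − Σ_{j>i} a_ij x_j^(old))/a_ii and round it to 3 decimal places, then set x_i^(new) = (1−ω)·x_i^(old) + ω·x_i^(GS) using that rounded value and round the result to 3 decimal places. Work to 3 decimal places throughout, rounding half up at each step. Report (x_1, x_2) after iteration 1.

(-2.100, -0.196)

Iteration 1:
  x_1: GS value = (-9 - (1)·0.000) / (3) = -3.000;  x_1 ← (1−ω)·0.000 + ω·-3.000 = -2.100
  x_2: GS value = (7 - (-4)·-2.100) / (5) = -0.280;  x_2 ← (1−ω)·0.000 + ω·-0.280 = -0.196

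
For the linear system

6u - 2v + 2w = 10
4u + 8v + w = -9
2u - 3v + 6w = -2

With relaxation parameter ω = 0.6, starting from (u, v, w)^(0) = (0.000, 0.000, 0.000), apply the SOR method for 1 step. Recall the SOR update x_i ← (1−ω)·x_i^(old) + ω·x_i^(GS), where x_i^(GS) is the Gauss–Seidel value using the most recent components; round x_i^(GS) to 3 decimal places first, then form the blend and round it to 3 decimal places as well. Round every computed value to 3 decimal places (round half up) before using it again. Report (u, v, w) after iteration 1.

(1.000, -0.975, -0.692)

Iteration 1:
  u: GS value = (10 - (-2)·0.000 - (2)·0.000) / (6) = 1.667;  u ← (1−ω)·0.000 + ω·1.667 = 1.000
  v: GS value = (-9 - (4)·1.000 - (1)·0.000) / (8) = -1.625;  v ← (1−ω)·0.000 + ω·-1.625 = -0.975
  w: GS value = (-2 - (2)·1.000 - (-3)·-0.975) / (6) = -1.154;  w ← (1−ω)·0.000 + ω·-1.154 = -0.692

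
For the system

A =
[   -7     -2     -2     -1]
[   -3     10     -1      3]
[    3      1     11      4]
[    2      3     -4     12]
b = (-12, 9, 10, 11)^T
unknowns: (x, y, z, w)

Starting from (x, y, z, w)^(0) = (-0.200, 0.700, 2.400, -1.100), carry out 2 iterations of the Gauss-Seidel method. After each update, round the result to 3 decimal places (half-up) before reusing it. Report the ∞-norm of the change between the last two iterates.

0.698

Iteration 1:
  x = (-12 - (-2)·0.700 - (-2)·2.400 - (-1)·-1.100) / (-7) = 0.986
  y = (9 - (-3)·0.986 - (-1)·2.400 - (3)·-1.100) / (10) = 1.766
  z = (10 - (3)·0.986 - (1)·1.766 - (4)·-1.100) / (11) = 0.880
  w = (11 - (2)·0.986 - (3)·1.766 - (-4)·0.880) / (12) = 0.604
Iteration 2:
  x = (-12 - (-2)·1.766 - (-2)·0.880 - (-1)·0.604) / (-7) = 0.872
  y = (9 - (-3)·0.872 - (-1)·0.880 - (3)·0.604) / (10) = 1.068
  z = (10 - (3)·0.872 - (1)·1.068 - (4)·0.604) / (11) = 0.355
  w = (11 - (2)·0.872 - (3)·1.068 - (-4)·0.355) / (12) = 0.623
Change: (-0.114, -0.698, -0.525, 0.019) → max |·| = 0.698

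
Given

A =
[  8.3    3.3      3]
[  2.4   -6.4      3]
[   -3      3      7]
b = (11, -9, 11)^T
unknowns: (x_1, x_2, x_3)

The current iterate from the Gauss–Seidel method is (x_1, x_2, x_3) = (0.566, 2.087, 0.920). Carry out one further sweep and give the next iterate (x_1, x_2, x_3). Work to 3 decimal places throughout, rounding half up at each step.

(0.163, 1.899, 0.827)

One sweep:
  x_1 = (11 - (3.3)·2.087 - (3)·0.920) / (8.3) = 0.163
  x_2 = (-9 - (2.4)·0.163 - (3)·0.920) / (-6.4) = 1.899
  x_3 = (11 - (-3)·0.163 - (3)·1.899) / (7) = 0.827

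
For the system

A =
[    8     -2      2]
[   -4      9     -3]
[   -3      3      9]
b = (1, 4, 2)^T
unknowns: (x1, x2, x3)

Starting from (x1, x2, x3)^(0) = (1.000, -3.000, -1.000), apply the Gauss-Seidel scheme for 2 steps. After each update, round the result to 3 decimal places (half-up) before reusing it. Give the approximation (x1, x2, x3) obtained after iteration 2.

(0.082, 0.520, 0.076)

Iteration 1:
  x1 = (1 - (-2)·-3.000 - (2)·-1.000) / (8) = -0.375
  x2 = (4 - (-4)·-0.375 - (-3)·-1.000) / (9) = -0.056
  x3 = (2 - (-3)·-0.375 - (3)·-0.056) / (9) = 0.116
Iteration 2:
  x1 = (1 - (-2)·-0.056 - (2)·0.116) / (8) = 0.082
  x2 = (4 - (-4)·0.082 - (-3)·0.116) / (9) = 0.520
  x3 = (2 - (-3)·0.082 - (3)·0.520) / (9) = 0.076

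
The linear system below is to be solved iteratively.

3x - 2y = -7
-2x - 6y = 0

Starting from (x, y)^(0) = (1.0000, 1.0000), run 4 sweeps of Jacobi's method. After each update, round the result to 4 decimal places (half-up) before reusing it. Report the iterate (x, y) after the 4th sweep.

(-1.7655, 0.6543)

Iteration 1:
  x = (-7 - (-2)·1.0000) / (3) = -1.6667
  y = (0 - (-2)·1.0000) / (-6) = -0.3333
Iteration 2:
  x = (-7 - (-2)·-0.3333) / (3) = -2.5555
  y = (0 - (-2)·-1.6667) / (-6) = 0.5556
Iteration 3:
  x = (-7 - (-2)·0.5556) / (3) = -1.9629
  y = (0 - (-2)·-2.5555) / (-6) = 0.8518
Iteration 4:
  x = (-7 - (-2)·0.8518) / (3) = -1.7655
  y = (0 - (-2)·-1.9629) / (-6) = 0.6543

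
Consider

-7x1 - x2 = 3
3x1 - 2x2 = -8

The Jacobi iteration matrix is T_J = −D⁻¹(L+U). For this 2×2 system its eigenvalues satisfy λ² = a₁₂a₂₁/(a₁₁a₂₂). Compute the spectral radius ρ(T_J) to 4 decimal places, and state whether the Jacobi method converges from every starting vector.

0.4629

a₁₂a₂₁/(a₁₁a₂₂) = (-1)·(3) / ((-7)·(-2)) = -0.214286
ρ = √|-0.214286| = √0.214286 = 0.4629
ρ < 1, so Jacobi converges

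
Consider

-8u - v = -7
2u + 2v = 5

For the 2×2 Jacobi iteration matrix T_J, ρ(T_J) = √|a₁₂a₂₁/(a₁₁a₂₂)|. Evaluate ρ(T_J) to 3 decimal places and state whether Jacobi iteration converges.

a₁₂a₂₁/(a₁₁a₂₂) = (-1)·(2) / ((-8)·(2)) = 0.125000
ρ = √|0.125000| = √0.125000 = 0.354
ρ < 1, so Jacobi converges

0.354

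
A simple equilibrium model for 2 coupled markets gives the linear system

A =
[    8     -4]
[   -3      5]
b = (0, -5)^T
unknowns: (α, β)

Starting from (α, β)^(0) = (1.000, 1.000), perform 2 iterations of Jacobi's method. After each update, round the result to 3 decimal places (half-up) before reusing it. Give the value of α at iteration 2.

-0.200

Iteration 1:
  α = (0 - (-4)·1.000) / (8) = 0.500
  β = (-5 - (-3)·1.000) / (5) = -0.400
Iteration 2:
  α = (0 - (-4)·-0.400) / (8) = -0.200
  β = (-5 - (-3)·0.500) / (5) = -0.700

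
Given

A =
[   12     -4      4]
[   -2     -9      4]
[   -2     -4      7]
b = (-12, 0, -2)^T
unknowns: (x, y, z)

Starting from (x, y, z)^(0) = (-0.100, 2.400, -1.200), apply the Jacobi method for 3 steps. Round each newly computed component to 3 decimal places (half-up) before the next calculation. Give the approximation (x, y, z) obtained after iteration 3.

(-0.685, 0.107, -0.478)

Iteration 1:
  x = (-12 - (-4)·2.400 - (4)·-1.200) / (12) = 0.200
  y = (0 - (-2)·-0.100 - (4)·-1.200) / (-9) = -0.511
  z = (-2 - (-2)·-0.100 - (-4)·2.400) / (7) = 1.057
Iteration 2:
  x = (-12 - (-4)·-0.511 - (4)·1.057) / (12) = -1.523
  y = (0 - (-2)·0.200 - (4)·1.057) / (-9) = 0.425
  z = (-2 - (-2)·0.200 - (-4)·-0.511) / (7) = -0.521
Iteration 3:
  x = (-12 - (-4)·0.425 - (4)·-0.521) / (12) = -0.685
  y = (0 - (-2)·-1.523 - (4)·-0.521) / (-9) = 0.107
  z = (-2 - (-2)·-1.523 - (-4)·0.425) / (7) = -0.478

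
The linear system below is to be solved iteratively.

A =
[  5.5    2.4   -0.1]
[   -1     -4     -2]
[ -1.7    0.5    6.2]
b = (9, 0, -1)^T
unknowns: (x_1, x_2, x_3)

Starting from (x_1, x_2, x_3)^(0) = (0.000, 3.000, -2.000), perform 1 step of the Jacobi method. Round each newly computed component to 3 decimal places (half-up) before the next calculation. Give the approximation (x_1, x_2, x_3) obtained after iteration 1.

(0.291, 1.000, -0.403)

Iteration 1:
  x_1 = (9 - (2.4)·3.000 - (-0.1)·-2.000) / (5.5) = 0.291
  x_2 = (0 - (-1)·0.000 - (-2)·-2.000) / (-4) = 1.000
  x_3 = (-1 - (-1.7)·0.000 - (0.5)·3.000) / (6.2) = -0.403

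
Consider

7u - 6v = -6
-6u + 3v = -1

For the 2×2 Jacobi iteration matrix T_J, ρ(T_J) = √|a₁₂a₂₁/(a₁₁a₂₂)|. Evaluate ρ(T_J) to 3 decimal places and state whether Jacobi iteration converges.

a₁₂a₂₁/(a₁₁a₂₂) = (-6)·(-6) / ((7)·(3)) = 1.714286
ρ = √|1.714286| = √1.714286 = 1.309
ρ > 1, so Jacobi diverges

1.309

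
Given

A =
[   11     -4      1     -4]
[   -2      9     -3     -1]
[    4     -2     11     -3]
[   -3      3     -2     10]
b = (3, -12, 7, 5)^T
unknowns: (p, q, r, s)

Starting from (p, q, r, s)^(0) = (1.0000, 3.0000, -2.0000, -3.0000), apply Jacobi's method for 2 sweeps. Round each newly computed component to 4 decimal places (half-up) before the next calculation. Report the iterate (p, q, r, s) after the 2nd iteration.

(-0.6768, -1.2879, -0.0491, 1.2697)

Iteration 1:
  p = (3 - (-4)·3.0000 - (1)·-2.0000 - (-4)·-3.0000) / (11) = 0.4545
  q = (-12 - (-2)·1.0000 - (-3)·-2.0000 - (-1)·-3.0000) / (9) = -2.1111
  r = (7 - (4)·1.0000 - (-2)·3.0000 - (-3)·-3.0000) / (11) = 0.0000
  s = (5 - (-3)·1.0000 - (3)·3.0000 - (-2)·-2.0000) / (10) = -0.5000
Iteration 2:
  p = (3 - (-4)·-2.1111 - (1)·0.0000 - (-4)·-0.5000) / (11) = -0.6768
  q = (-12 - (-2)·0.4545 - (-3)·0.0000 - (-1)·-0.5000) / (9) = -1.2879
  r = (7 - (4)·0.4545 - (-2)·-2.1111 - (-3)·-0.5000) / (11) = -0.0491
  s = (5 - (-3)·0.4545 - (3)·-2.1111 - (-2)·0.0000) / (10) = 1.2697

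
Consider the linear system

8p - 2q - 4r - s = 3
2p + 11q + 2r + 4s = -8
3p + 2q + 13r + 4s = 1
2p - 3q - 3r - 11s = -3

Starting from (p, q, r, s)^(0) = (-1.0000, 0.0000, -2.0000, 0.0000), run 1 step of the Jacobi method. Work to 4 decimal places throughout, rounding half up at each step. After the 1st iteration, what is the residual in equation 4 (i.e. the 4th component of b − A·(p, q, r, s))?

Iteration 1:
  p = (3 - (-2)·0.0000 - (-4)·-2.0000 - (-1)·0.0000) / (8) = -0.6250
  q = (-8 - (2)·-1.0000 - (2)·-2.0000 - (4)·0.0000) / (11) = -0.1818
  r = (1 - (3)·-1.0000 - (2)·0.0000 - (4)·0.0000) / (13) = 0.3077
  s = (-3 - (2)·-1.0000 - (-3)·0.0000 - (-3)·-2.0000) / (-11) = 0.6364
Residual b − A·x = (9.5036, -7.9112, -3.3071, 5.6281)

5.6281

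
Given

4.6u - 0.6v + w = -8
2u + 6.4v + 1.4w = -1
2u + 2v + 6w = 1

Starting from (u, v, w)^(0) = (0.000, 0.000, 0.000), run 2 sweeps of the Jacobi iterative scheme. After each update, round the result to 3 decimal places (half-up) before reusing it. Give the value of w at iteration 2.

0.798

Iteration 1:
  u = (-8 - (-0.6)·0.000 - (1)·0.000) / (4.6) = -1.739
  v = (-1 - (2)·0.000 - (1.4)·0.000) / (6.4) = -0.156
  w = (1 - (2)·0.000 - (2)·0.000) / (6) = 0.167
Iteration 2:
  u = (-8 - (-0.6)·-0.156 - (1)·0.167) / (4.6) = -1.796
  v = (-1 - (2)·-1.739 - (1.4)·0.167) / (6.4) = 0.351
  w = (1 - (2)·-1.739 - (2)·-0.156) / (6) = 0.798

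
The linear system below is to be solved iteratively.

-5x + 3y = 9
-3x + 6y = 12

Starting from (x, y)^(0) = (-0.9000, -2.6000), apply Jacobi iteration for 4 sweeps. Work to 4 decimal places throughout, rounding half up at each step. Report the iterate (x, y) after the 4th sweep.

(-0.8610, 1.1960)

Iteration 1:
  x = (9 - (3)·-2.6000) / (-5) = -3.3600
  y = (12 - (-3)·-0.9000) / (6) = 1.5500
Iteration 2:
  x = (9 - (3)·1.5500) / (-5) = -0.8700
  y = (12 - (-3)·-3.3600) / (6) = 0.3200
Iteration 3:
  x = (9 - (3)·0.3200) / (-5) = -1.6080
  y = (12 - (-3)·-0.8700) / (6) = 1.5650
Iteration 4:
  x = (9 - (3)·1.5650) / (-5) = -0.8610
  y = (12 - (-3)·-1.6080) / (6) = 1.1960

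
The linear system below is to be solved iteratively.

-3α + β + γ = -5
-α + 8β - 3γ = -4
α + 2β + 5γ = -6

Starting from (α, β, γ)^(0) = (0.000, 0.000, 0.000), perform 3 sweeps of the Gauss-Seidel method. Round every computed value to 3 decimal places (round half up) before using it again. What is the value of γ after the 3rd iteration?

-1.095

Iteration 1:
  α = (-5 - (1)·0.000 - (1)·0.000) / (-3) = 1.667
  β = (-4 - (-1)·1.667 - (-3)·0.000) / (8) = -0.292
  γ = (-6 - (1)·1.667 - (2)·-0.292) / (5) = -1.417
Iteration 2:
  α = (-5 - (1)·-0.292 - (1)·-1.417) / (-3) = 1.097
  β = (-4 - (-1)·1.097 - (-3)·-1.417) / (8) = -0.894
  γ = (-6 - (1)·1.097 - (2)·-0.894) / (5) = -1.062
Iteration 3:
  α = (-5 - (1)·-0.894 - (1)·-1.062) / (-3) = 1.015
  β = (-4 - (-1)·1.015 - (-3)·-1.062) / (8) = -0.771
  γ = (-6 - (1)·1.015 - (2)·-0.771) / (5) = -1.095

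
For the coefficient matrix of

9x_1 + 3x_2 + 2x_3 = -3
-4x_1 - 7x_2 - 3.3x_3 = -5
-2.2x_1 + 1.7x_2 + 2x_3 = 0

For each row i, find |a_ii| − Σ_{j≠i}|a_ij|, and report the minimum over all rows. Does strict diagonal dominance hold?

-1.9

row 1: |9| − (3+2) = 4
row 2: |-7| − (4+3.3) = -0.3
row 3: |2| − (2.2+1.7) = -1.9
minimum over rows = -1.9 → not strictly diagonally dominant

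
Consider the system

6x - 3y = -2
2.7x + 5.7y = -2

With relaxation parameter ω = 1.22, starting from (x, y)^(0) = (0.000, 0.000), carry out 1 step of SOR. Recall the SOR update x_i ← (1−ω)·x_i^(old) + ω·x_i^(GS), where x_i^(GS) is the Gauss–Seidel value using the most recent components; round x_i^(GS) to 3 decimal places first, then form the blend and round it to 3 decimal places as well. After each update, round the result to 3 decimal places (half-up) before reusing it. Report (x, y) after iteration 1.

(-0.406, -0.194)

Iteration 1:
  x: GS value = (-2 - (-3)·0.000) / (6) = -0.333;  x ← (1−ω)·0.000 + ω·-0.333 = -0.406
  y: GS value = (-2 - (2.7)·-0.406) / (5.7) = -0.159;  y ← (1−ω)·0.000 + ω·-0.159 = -0.194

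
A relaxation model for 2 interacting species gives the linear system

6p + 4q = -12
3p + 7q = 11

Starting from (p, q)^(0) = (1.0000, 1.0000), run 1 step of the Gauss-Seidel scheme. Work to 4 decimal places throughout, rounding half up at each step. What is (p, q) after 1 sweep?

Iteration 1:
  p = (-12 - (4)·1.0000) / (6) = -2.6667
  q = (11 - (3)·-2.6667) / (7) = 2.7143

(-2.6667, 2.7143)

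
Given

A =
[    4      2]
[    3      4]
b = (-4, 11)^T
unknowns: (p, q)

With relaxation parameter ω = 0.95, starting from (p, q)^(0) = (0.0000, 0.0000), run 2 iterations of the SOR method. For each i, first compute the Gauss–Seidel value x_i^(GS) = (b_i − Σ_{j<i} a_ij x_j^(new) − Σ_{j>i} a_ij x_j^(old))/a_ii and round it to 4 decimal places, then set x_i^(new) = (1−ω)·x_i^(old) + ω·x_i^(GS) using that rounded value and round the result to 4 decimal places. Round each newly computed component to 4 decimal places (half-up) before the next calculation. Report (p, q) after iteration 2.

Iteration 1:
  p: GS value = (-4 - (2)·0.0000) / (4) = -1.0000;  p ← (1−ω)·0.0000 + ω·-1.0000 = -0.9500
  q: GS value = (11 - (3)·-0.9500) / (4) = 3.4625;  q ← (1−ω)·0.0000 + ω·3.4625 = 3.2894
Iteration 2:
  p: GS value = (-4 - (2)·3.2894) / (4) = -2.6447;  p ← (1−ω)·-0.9500 + ω·-2.6447 = -2.5600
  q: GS value = (11 - (3)·-2.5600) / (4) = 4.6700;  q ← (1−ω)·3.2894 + ω·4.6700 = 4.6010

(-2.5600, 4.6010)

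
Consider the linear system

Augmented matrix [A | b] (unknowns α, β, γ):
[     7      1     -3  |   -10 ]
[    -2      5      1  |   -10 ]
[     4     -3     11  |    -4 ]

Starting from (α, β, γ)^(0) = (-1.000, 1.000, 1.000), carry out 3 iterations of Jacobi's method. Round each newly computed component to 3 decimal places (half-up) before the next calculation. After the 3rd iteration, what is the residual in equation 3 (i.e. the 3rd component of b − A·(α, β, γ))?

Iteration 1:
  α = (-10 - (1)·1.000 - (-3)·1.000) / (7) = -1.143
  β = (-10 - (-2)·-1.000 - (1)·1.000) / (5) = -2.600
  γ = (-4 - (4)·-1.000 - (-3)·1.000) / (11) = 0.273
Iteration 2:
  α = (-10 - (1)·-2.600 - (-3)·0.273) / (7) = -0.940
  β = (-10 - (-2)·-1.143 - (1)·0.273) / (5) = -2.512
  γ = (-4 - (4)·-1.143 - (-3)·-2.600) / (11) = -0.657
Iteration 3:
  α = (-10 - (1)·-2.512 - (-3)·-0.657) / (7) = -1.351
  β = (-10 - (-2)·-0.940 - (1)·-0.657) / (5) = -2.245
  γ = (-4 - (4)·-0.940 - (-3)·-2.512) / (11) = -0.707
Residual b − A·x = (-0.419, -0.770, 2.446)

2.446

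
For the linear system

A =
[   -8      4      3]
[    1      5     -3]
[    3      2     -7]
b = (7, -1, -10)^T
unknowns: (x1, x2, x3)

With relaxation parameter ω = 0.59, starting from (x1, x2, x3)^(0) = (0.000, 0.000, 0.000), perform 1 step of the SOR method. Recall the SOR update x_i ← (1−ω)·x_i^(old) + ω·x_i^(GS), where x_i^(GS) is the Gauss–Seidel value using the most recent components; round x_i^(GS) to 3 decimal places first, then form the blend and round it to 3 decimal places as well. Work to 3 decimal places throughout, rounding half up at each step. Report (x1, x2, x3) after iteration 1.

Iteration 1:
  x1: GS value = (7 - (4)·0.000 - (3)·0.000) / (-8) = -0.875;  x1 ← (1−ω)·0.000 + ω·-0.875 = -0.516
  x2: GS value = (-1 - (1)·-0.516 - (-3)·0.000) / (5) = -0.097;  x2 ← (1−ω)·0.000 + ω·-0.097 = -0.057
  x3: GS value = (-10 - (3)·-0.516 - (2)·-0.057) / (-7) = 1.191;  x3 ← (1−ω)·0.000 + ω·1.191 = 0.703

(-0.516, -0.057, 0.703)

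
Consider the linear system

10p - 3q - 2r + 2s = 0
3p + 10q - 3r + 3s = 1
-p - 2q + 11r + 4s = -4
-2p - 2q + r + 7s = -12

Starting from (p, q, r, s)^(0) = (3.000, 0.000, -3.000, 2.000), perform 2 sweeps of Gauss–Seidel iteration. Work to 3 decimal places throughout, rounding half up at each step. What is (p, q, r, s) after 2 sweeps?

(-0.183, 0.375, 0.458, -1.725)

Iteration 1:
  p = (0 - (-3)·0.000 - (-2)·-3.000 - (2)·2.000) / (10) = -1.000
  q = (1 - (3)·-1.000 - (-3)·-3.000 - (3)·2.000) / (10) = -1.100
  r = (-4 - (-1)·-1.000 - (-2)·-1.100 - (4)·2.000) / (11) = -1.382
  s = (-12 - (-2)·-1.000 - (-2)·-1.100 - (1)·-1.382) / (7) = -2.117
Iteration 2:
  p = (0 - (-3)·-1.100 - (-2)·-1.382 - (2)·-2.117) / (10) = -0.183
  q = (1 - (3)·-0.183 - (-3)·-1.382 - (3)·-2.117) / (10) = 0.375
  r = (-4 - (-1)·-0.183 - (-2)·0.375 - (4)·-2.117) / (11) = 0.458
  s = (-12 - (-2)·-0.183 - (-2)·0.375 - (1)·0.458) / (7) = -1.725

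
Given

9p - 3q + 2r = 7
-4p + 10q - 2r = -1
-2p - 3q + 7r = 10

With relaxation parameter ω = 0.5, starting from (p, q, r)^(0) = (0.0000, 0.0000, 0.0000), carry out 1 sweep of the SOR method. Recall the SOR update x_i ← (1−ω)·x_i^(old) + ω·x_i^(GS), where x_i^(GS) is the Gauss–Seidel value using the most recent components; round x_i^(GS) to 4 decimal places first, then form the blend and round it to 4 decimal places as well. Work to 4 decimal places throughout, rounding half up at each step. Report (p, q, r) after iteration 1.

(0.3889, 0.0278, 0.7758)

Iteration 1:
  p: GS value = (7 - (-3)·0.0000 - (2)·0.0000) / (9) = 0.7778;  p ← (1−ω)·0.0000 + ω·0.7778 = 0.3889
  q: GS value = (-1 - (-4)·0.3889 - (-2)·0.0000) / (10) = 0.0556;  q ← (1−ω)·0.0000 + ω·0.0556 = 0.0278
  r: GS value = (10 - (-2)·0.3889 - (-3)·0.0278) / (7) = 1.5516;  r ← (1−ω)·0.0000 + ω·1.5516 = 0.7758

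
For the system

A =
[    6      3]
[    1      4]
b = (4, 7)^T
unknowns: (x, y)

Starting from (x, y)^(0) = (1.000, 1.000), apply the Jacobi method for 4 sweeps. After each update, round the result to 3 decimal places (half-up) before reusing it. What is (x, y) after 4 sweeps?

(-0.219, 1.797)

Iteration 1:
  x = (4 - (3)·1.000) / (6) = 0.167
  y = (7 - (1)·1.000) / (4) = 1.500
Iteration 2:
  x = (4 - (3)·1.500) / (6) = -0.083
  y = (7 - (1)·0.167) / (4) = 1.708
Iteration 3:
  x = (4 - (3)·1.708) / (6) = -0.187
  y = (7 - (1)·-0.083) / (4) = 1.771
Iteration 4:
  x = (4 - (3)·1.771) / (6) = -0.219
  y = (7 - (1)·-0.187) / (4) = 1.797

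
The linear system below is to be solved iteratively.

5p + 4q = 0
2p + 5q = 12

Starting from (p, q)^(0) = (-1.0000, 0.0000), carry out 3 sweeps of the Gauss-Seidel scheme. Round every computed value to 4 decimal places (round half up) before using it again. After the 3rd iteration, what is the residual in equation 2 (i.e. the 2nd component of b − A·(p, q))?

Iteration 1:
  p = (0 - (4)·0.0000) / (5) = 0.0000
  q = (12 - (2)·0.0000) / (5) = 2.4000
Iteration 2:
  p = (0 - (4)·2.4000) / (5) = -1.9200
  q = (12 - (2)·-1.9200) / (5) = 3.1680
Iteration 3:
  p = (0 - (4)·3.1680) / (5) = -2.5344
  q = (12 - (2)·-2.5344) / (5) = 3.4138
Residual b − A·x = (-0.9832, -0.0002)

-0.0002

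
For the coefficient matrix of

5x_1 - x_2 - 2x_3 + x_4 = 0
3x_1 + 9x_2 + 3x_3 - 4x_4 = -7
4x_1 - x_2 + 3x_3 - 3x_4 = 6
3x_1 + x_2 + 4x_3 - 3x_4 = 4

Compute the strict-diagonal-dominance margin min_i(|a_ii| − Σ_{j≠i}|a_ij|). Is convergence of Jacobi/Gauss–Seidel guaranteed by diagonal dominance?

row 1: |5| − (1+2+1) = 1
row 2: |9| − (3+3+4) = -1
row 3: |3| − (4+1+3) = -5
row 4: |-3| − (3+1+4) = -5
minimum over rows = -5 → not strictly diagonally dominant

-5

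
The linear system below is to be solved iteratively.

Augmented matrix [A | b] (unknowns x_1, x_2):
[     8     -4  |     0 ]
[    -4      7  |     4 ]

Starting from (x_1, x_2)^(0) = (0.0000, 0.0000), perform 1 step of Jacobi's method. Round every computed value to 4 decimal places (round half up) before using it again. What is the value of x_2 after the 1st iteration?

0.5714

Iteration 1:
  x_1 = (0 - (-4)·0.0000) / (8) = 0.0000
  x_2 = (4 - (-4)·0.0000) / (7) = 0.5714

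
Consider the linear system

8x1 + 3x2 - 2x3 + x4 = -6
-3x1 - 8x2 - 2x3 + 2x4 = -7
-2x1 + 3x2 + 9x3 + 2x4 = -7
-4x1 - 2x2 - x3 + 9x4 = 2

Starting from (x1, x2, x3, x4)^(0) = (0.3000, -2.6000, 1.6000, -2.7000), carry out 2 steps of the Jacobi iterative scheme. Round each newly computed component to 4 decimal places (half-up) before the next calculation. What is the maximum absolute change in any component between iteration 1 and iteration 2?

1.4009

Iteration 1:
  x1 = (-6 - (3)·-2.6000 - (-2)·1.6000 - (1)·-2.7000) / (8) = 0.9625
  x2 = (-7 - (-3)·0.3000 - (-2)·1.6000 - (2)·-2.7000) / (-8) = -0.3125
  x3 = (-7 - (-2)·0.3000 - (3)·-2.6000 - (2)·-2.7000) / (9) = 0.7556
  x4 = (2 - (-4)·0.3000 - (-2)·-2.6000 - (-1)·1.6000) / (9) = -0.0444
Iteration 2:
  x1 = (-6 - (3)·-0.3125 - (-2)·0.7556 - (1)·-0.0444) / (8) = -0.4384
  x2 = (-7 - (-3)·0.9625 - (-2)·0.7556 - (2)·-0.0444) / (-8) = 0.3141
  x3 = (-7 - (-2)·0.9625 - (3)·-0.3125 - (2)·-0.0444) / (9) = -0.4499
  x4 = (2 - (-4)·0.9625 - (-2)·-0.3125 - (-1)·0.7556) / (9) = 0.6645
Change: (-1.4009, 0.6266, -1.2055, 0.7089) → max |·| = 1.4009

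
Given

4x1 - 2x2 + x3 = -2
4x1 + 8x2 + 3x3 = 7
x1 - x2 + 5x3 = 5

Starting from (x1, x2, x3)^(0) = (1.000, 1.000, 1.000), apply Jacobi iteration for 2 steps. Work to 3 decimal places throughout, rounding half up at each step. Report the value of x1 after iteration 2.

Iteration 1:
  x1 = (-2 - (-2)·1.000 - (1)·1.000) / (4) = -0.250
  x2 = (7 - (4)·1.000 - (3)·1.000) / (8) = 0.000
  x3 = (5 - (1)·1.000 - (-1)·1.000) / (5) = 1.000
Iteration 2:
  x1 = (-2 - (-2)·0.000 - (1)·1.000) / (4) = -0.750
  x2 = (7 - (4)·-0.250 - (3)·1.000) / (8) = 0.625
  x3 = (5 - (1)·-0.250 - (-1)·0.000) / (5) = 1.050

-0.750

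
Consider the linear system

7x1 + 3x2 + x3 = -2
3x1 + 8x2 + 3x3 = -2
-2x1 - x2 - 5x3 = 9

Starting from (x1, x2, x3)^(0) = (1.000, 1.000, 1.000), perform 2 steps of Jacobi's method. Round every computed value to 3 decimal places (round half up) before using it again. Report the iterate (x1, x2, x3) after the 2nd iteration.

Iteration 1:
  x1 = (-2 - (3)·1.000 - (1)·1.000) / (7) = -0.857
  x2 = (-2 - (3)·1.000 - (3)·1.000) / (8) = -1.000
  x3 = (9 - (-2)·1.000 - (-1)·1.000) / (-5) = -2.400
Iteration 2:
  x1 = (-2 - (3)·-1.000 - (1)·-2.400) / (7) = 0.486
  x2 = (-2 - (3)·-0.857 - (3)·-2.400) / (8) = 0.971
  x3 = (9 - (-2)·-0.857 - (-1)·-1.000) / (-5) = -1.257

(0.486, 0.971, -1.257)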